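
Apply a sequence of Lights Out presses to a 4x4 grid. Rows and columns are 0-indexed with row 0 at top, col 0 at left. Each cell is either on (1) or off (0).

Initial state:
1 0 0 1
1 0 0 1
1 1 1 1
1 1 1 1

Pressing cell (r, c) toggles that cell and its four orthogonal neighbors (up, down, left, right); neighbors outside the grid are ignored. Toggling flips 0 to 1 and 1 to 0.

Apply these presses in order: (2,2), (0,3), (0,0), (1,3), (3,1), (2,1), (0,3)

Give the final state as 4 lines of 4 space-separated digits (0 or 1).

After press 1 at (2,2):
1 0 0 1
1 0 1 1
1 0 0 0
1 1 0 1

After press 2 at (0,3):
1 0 1 0
1 0 1 0
1 0 0 0
1 1 0 1

After press 3 at (0,0):
0 1 1 0
0 0 1 0
1 0 0 0
1 1 0 1

After press 4 at (1,3):
0 1 1 1
0 0 0 1
1 0 0 1
1 1 0 1

After press 5 at (3,1):
0 1 1 1
0 0 0 1
1 1 0 1
0 0 1 1

After press 6 at (2,1):
0 1 1 1
0 1 0 1
0 0 1 1
0 1 1 1

After press 7 at (0,3):
0 1 0 0
0 1 0 0
0 0 1 1
0 1 1 1

Answer: 0 1 0 0
0 1 0 0
0 0 1 1
0 1 1 1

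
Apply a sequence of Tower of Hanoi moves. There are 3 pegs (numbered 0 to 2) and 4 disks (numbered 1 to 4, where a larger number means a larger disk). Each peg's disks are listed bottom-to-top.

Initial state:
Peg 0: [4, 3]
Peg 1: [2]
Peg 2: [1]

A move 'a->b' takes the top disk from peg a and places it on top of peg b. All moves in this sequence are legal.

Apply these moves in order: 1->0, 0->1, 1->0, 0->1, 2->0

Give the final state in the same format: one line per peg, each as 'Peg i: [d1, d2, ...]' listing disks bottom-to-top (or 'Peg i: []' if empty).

After move 1 (1->0):
Peg 0: [4, 3, 2]
Peg 1: []
Peg 2: [1]

After move 2 (0->1):
Peg 0: [4, 3]
Peg 1: [2]
Peg 2: [1]

After move 3 (1->0):
Peg 0: [4, 3, 2]
Peg 1: []
Peg 2: [1]

After move 4 (0->1):
Peg 0: [4, 3]
Peg 1: [2]
Peg 2: [1]

After move 5 (2->0):
Peg 0: [4, 3, 1]
Peg 1: [2]
Peg 2: []

Answer: Peg 0: [4, 3, 1]
Peg 1: [2]
Peg 2: []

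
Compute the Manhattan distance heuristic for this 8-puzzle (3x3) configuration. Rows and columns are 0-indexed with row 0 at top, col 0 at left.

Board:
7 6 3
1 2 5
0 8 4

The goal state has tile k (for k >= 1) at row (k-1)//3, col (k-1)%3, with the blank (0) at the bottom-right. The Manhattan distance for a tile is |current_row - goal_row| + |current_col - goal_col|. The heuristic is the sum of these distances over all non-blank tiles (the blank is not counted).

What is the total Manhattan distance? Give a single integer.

Tile 7: (0,0)->(2,0) = 2
Tile 6: (0,1)->(1,2) = 2
Tile 3: (0,2)->(0,2) = 0
Tile 1: (1,0)->(0,0) = 1
Tile 2: (1,1)->(0,1) = 1
Tile 5: (1,2)->(1,1) = 1
Tile 8: (2,1)->(2,1) = 0
Tile 4: (2,2)->(1,0) = 3
Sum: 2 + 2 + 0 + 1 + 1 + 1 + 0 + 3 = 10

Answer: 10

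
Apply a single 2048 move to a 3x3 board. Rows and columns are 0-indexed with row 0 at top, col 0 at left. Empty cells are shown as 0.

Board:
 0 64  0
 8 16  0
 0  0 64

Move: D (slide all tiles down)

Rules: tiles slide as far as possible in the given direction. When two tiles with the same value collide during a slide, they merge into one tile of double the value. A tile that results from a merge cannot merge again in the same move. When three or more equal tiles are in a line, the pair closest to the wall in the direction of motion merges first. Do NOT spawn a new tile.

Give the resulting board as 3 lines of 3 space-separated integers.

Answer:  0  0  0
 0 64  0
 8 16 64

Derivation:
Slide down:
col 0: [0, 8, 0] -> [0, 0, 8]
col 1: [64, 16, 0] -> [0, 64, 16]
col 2: [0, 0, 64] -> [0, 0, 64]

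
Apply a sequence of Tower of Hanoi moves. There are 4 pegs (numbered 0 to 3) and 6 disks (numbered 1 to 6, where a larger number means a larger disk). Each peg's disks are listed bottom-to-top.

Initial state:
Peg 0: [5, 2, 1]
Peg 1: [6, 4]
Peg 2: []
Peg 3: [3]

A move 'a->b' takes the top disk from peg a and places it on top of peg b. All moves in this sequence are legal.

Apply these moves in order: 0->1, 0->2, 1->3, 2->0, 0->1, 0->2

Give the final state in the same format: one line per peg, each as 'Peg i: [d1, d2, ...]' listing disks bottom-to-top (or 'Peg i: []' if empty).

After move 1 (0->1):
Peg 0: [5, 2]
Peg 1: [6, 4, 1]
Peg 2: []
Peg 3: [3]

After move 2 (0->2):
Peg 0: [5]
Peg 1: [6, 4, 1]
Peg 2: [2]
Peg 3: [3]

After move 3 (1->3):
Peg 0: [5]
Peg 1: [6, 4]
Peg 2: [2]
Peg 3: [3, 1]

After move 4 (2->0):
Peg 0: [5, 2]
Peg 1: [6, 4]
Peg 2: []
Peg 3: [3, 1]

After move 5 (0->1):
Peg 0: [5]
Peg 1: [6, 4, 2]
Peg 2: []
Peg 3: [3, 1]

After move 6 (0->2):
Peg 0: []
Peg 1: [6, 4, 2]
Peg 2: [5]
Peg 3: [3, 1]

Answer: Peg 0: []
Peg 1: [6, 4, 2]
Peg 2: [5]
Peg 3: [3, 1]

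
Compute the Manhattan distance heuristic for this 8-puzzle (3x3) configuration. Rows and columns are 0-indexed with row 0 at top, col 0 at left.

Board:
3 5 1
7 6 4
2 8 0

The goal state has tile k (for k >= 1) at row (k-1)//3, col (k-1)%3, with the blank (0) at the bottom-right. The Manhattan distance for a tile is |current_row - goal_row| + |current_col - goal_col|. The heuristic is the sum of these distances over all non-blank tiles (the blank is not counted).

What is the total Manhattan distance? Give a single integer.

Answer: 12

Derivation:
Tile 3: at (0,0), goal (0,2), distance |0-0|+|0-2| = 2
Tile 5: at (0,1), goal (1,1), distance |0-1|+|1-1| = 1
Tile 1: at (0,2), goal (0,0), distance |0-0|+|2-0| = 2
Tile 7: at (1,0), goal (2,0), distance |1-2|+|0-0| = 1
Tile 6: at (1,1), goal (1,2), distance |1-1|+|1-2| = 1
Tile 4: at (1,2), goal (1,0), distance |1-1|+|2-0| = 2
Tile 2: at (2,0), goal (0,1), distance |2-0|+|0-1| = 3
Tile 8: at (2,1), goal (2,1), distance |2-2|+|1-1| = 0
Sum: 2 + 1 + 2 + 1 + 1 + 2 + 3 + 0 = 12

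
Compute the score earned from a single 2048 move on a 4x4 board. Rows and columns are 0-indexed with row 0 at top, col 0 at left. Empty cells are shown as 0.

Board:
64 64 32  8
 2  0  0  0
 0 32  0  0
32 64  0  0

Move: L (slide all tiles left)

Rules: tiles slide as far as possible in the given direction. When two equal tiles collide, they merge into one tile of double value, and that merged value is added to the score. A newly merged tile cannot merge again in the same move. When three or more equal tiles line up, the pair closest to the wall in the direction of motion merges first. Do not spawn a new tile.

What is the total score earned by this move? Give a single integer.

Slide left:
row 0: [64, 64, 32, 8] -> [128, 32, 8, 0]  score +128 (running 128)
row 1: [2, 0, 0, 0] -> [2, 0, 0, 0]  score +0 (running 128)
row 2: [0, 32, 0, 0] -> [32, 0, 0, 0]  score +0 (running 128)
row 3: [32, 64, 0, 0] -> [32, 64, 0, 0]  score +0 (running 128)
Board after move:
128  32   8   0
  2   0   0   0
 32   0   0   0
 32  64   0   0

Answer: 128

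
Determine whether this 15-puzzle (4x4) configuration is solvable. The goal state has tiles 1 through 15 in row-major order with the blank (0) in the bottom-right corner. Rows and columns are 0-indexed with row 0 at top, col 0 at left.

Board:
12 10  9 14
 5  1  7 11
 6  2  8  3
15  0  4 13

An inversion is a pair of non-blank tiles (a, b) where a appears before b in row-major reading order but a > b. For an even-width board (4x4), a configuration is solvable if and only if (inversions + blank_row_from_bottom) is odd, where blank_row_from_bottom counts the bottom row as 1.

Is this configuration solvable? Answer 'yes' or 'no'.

Inversions: 58
Blank is in row 3 (0-indexed from top), which is row 1 counting from the bottom (bottom = 1).
58 + 1 = 59, which is odd, so the puzzle is solvable.

Answer: yes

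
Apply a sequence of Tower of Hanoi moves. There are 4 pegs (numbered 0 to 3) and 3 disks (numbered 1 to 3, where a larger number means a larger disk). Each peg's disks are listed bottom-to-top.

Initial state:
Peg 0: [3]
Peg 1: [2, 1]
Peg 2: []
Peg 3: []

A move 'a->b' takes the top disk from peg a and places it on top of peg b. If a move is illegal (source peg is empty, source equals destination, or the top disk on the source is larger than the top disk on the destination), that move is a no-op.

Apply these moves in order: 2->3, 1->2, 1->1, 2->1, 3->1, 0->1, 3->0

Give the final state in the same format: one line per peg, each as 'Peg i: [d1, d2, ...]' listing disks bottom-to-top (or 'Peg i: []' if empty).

Answer: Peg 0: [3]
Peg 1: [2, 1]
Peg 2: []
Peg 3: []

Derivation:
After move 1 (2->3):
Peg 0: [3]
Peg 1: [2, 1]
Peg 2: []
Peg 3: []

After move 2 (1->2):
Peg 0: [3]
Peg 1: [2]
Peg 2: [1]
Peg 3: []

After move 3 (1->1):
Peg 0: [3]
Peg 1: [2]
Peg 2: [1]
Peg 3: []

After move 4 (2->1):
Peg 0: [3]
Peg 1: [2, 1]
Peg 2: []
Peg 3: []

After move 5 (3->1):
Peg 0: [3]
Peg 1: [2, 1]
Peg 2: []
Peg 3: []

After move 6 (0->1):
Peg 0: [3]
Peg 1: [2, 1]
Peg 2: []
Peg 3: []

After move 7 (3->0):
Peg 0: [3]
Peg 1: [2, 1]
Peg 2: []
Peg 3: []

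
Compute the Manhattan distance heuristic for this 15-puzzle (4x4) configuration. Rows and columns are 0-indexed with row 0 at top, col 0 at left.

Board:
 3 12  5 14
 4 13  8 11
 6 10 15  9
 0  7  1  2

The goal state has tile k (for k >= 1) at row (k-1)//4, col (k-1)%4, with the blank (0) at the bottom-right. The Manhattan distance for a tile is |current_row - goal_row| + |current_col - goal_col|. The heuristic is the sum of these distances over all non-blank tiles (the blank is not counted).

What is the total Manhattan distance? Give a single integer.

Answer: 43

Derivation:
Tile 3: at (0,0), goal (0,2), distance |0-0|+|0-2| = 2
Tile 12: at (0,1), goal (2,3), distance |0-2|+|1-3| = 4
Tile 5: at (0,2), goal (1,0), distance |0-1|+|2-0| = 3
Tile 14: at (0,3), goal (3,1), distance |0-3|+|3-1| = 5
Tile 4: at (1,0), goal (0,3), distance |1-0|+|0-3| = 4
Tile 13: at (1,1), goal (3,0), distance |1-3|+|1-0| = 3
Tile 8: at (1,2), goal (1,3), distance |1-1|+|2-3| = 1
Tile 11: at (1,3), goal (2,2), distance |1-2|+|3-2| = 2
Tile 6: at (2,0), goal (1,1), distance |2-1|+|0-1| = 2
Tile 10: at (2,1), goal (2,1), distance |2-2|+|1-1| = 0
Tile 15: at (2,2), goal (3,2), distance |2-3|+|2-2| = 1
Tile 9: at (2,3), goal (2,0), distance |2-2|+|3-0| = 3
Tile 7: at (3,1), goal (1,2), distance |3-1|+|1-2| = 3
Tile 1: at (3,2), goal (0,0), distance |3-0|+|2-0| = 5
Tile 2: at (3,3), goal (0,1), distance |3-0|+|3-1| = 5
Sum: 2 + 4 + 3 + 5 + 4 + 3 + 1 + 2 + 2 + 0 + 1 + 3 + 3 + 5 + 5 = 43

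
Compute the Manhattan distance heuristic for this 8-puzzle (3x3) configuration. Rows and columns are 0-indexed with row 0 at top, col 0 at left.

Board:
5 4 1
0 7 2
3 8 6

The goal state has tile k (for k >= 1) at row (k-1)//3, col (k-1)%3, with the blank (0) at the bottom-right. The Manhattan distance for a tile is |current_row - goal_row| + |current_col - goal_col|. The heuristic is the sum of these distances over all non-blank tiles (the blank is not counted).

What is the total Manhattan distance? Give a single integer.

Answer: 15

Derivation:
Tile 5: (0,0)->(1,1) = 2
Tile 4: (0,1)->(1,0) = 2
Tile 1: (0,2)->(0,0) = 2
Tile 7: (1,1)->(2,0) = 2
Tile 2: (1,2)->(0,1) = 2
Tile 3: (2,0)->(0,2) = 4
Tile 8: (2,1)->(2,1) = 0
Tile 6: (2,2)->(1,2) = 1
Sum: 2 + 2 + 2 + 2 + 2 + 4 + 0 + 1 = 15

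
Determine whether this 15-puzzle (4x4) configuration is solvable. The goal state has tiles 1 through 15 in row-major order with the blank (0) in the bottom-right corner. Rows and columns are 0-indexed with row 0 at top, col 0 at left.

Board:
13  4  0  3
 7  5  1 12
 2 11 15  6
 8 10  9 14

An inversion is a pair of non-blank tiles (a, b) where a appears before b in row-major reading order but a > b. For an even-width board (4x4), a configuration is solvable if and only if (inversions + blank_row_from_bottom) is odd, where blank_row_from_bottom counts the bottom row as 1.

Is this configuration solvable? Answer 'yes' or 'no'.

Inversions: 39
Blank is in row 0 (0-indexed from top), which is row 4 counting from the bottom (bottom = 1).
39 + 4 = 43, which is odd, so the puzzle is solvable.

Answer: yes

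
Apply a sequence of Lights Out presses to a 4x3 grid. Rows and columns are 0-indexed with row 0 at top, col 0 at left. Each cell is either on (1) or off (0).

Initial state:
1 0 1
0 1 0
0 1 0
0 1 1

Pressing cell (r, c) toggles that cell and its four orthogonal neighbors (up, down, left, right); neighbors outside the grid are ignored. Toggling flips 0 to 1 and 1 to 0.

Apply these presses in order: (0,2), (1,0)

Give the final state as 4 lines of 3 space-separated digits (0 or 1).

Answer: 0 1 0
1 0 1
1 1 0
0 1 1

Derivation:
After press 1 at (0,2):
1 1 0
0 1 1
0 1 0
0 1 1

After press 2 at (1,0):
0 1 0
1 0 1
1 1 0
0 1 1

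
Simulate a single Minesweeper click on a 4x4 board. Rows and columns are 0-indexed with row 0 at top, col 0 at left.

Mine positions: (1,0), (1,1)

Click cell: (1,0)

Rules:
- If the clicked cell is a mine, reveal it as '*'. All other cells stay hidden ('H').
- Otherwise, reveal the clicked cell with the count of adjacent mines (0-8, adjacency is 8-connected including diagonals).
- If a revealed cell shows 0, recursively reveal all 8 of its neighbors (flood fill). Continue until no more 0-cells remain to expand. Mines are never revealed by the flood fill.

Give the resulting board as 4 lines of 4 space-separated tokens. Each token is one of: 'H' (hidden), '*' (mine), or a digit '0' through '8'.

H H H H
* H H H
H H H H
H H H H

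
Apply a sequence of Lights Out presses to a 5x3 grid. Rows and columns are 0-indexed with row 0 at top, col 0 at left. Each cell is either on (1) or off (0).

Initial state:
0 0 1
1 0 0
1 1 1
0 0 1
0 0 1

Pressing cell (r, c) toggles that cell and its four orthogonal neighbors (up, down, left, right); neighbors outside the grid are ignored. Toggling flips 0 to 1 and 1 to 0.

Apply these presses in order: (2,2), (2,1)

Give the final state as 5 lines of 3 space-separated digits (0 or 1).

After press 1 at (2,2):
0 0 1
1 0 1
1 0 0
0 0 0
0 0 1

After press 2 at (2,1):
0 0 1
1 1 1
0 1 1
0 1 0
0 0 1

Answer: 0 0 1
1 1 1
0 1 1
0 1 0
0 0 1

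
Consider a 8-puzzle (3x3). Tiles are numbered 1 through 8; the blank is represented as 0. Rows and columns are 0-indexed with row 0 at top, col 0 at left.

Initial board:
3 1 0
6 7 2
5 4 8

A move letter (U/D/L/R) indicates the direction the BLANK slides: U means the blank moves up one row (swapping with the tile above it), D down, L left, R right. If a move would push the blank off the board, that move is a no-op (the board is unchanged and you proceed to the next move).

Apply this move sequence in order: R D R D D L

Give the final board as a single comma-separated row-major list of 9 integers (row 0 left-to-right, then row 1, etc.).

After move 1 (R):
3 1 0
6 7 2
5 4 8

After move 2 (D):
3 1 2
6 7 0
5 4 8

After move 3 (R):
3 1 2
6 7 0
5 4 8

After move 4 (D):
3 1 2
6 7 8
5 4 0

After move 5 (D):
3 1 2
6 7 8
5 4 0

After move 6 (L):
3 1 2
6 7 8
5 0 4

Answer: 3, 1, 2, 6, 7, 8, 5, 0, 4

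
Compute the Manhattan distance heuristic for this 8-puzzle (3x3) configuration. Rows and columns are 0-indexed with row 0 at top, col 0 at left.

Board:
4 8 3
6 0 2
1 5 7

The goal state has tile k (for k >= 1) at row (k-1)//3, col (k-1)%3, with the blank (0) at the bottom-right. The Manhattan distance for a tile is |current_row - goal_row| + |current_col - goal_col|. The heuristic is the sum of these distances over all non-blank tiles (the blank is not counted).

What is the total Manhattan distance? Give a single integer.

Tile 4: at (0,0), goal (1,0), distance |0-1|+|0-0| = 1
Tile 8: at (0,1), goal (2,1), distance |0-2|+|1-1| = 2
Tile 3: at (0,2), goal (0,2), distance |0-0|+|2-2| = 0
Tile 6: at (1,0), goal (1,2), distance |1-1|+|0-2| = 2
Tile 2: at (1,2), goal (0,1), distance |1-0|+|2-1| = 2
Tile 1: at (2,0), goal (0,0), distance |2-0|+|0-0| = 2
Tile 5: at (2,1), goal (1,1), distance |2-1|+|1-1| = 1
Tile 7: at (2,2), goal (2,0), distance |2-2|+|2-0| = 2
Sum: 1 + 2 + 0 + 2 + 2 + 2 + 1 + 2 = 12

Answer: 12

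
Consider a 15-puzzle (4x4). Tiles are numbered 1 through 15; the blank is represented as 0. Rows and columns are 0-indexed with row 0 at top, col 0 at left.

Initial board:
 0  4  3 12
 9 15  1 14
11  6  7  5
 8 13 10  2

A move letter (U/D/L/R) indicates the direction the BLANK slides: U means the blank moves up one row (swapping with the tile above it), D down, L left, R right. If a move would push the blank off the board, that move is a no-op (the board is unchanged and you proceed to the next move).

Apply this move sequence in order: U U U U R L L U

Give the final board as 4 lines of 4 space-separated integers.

After move 1 (U):
 0  4  3 12
 9 15  1 14
11  6  7  5
 8 13 10  2

After move 2 (U):
 0  4  3 12
 9 15  1 14
11  6  7  5
 8 13 10  2

After move 3 (U):
 0  4  3 12
 9 15  1 14
11  6  7  5
 8 13 10  2

After move 4 (U):
 0  4  3 12
 9 15  1 14
11  6  7  5
 8 13 10  2

After move 5 (R):
 4  0  3 12
 9 15  1 14
11  6  7  5
 8 13 10  2

After move 6 (L):
 0  4  3 12
 9 15  1 14
11  6  7  5
 8 13 10  2

After move 7 (L):
 0  4  3 12
 9 15  1 14
11  6  7  5
 8 13 10  2

After move 8 (U):
 0  4  3 12
 9 15  1 14
11  6  7  5
 8 13 10  2

Answer:  0  4  3 12
 9 15  1 14
11  6  7  5
 8 13 10  2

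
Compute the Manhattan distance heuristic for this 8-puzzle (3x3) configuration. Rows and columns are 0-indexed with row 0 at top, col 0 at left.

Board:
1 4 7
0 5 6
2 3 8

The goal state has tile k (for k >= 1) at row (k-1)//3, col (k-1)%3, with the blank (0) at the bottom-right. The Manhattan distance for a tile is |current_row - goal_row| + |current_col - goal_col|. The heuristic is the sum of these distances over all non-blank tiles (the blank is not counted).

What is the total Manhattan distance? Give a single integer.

Answer: 13

Derivation:
Tile 1: at (0,0), goal (0,0), distance |0-0|+|0-0| = 0
Tile 4: at (0,1), goal (1,0), distance |0-1|+|1-0| = 2
Tile 7: at (0,2), goal (2,0), distance |0-2|+|2-0| = 4
Tile 5: at (1,1), goal (1,1), distance |1-1|+|1-1| = 0
Tile 6: at (1,2), goal (1,2), distance |1-1|+|2-2| = 0
Tile 2: at (2,0), goal (0,1), distance |2-0|+|0-1| = 3
Tile 3: at (2,1), goal (0,2), distance |2-0|+|1-2| = 3
Tile 8: at (2,2), goal (2,1), distance |2-2|+|2-1| = 1
Sum: 0 + 2 + 4 + 0 + 0 + 3 + 3 + 1 = 13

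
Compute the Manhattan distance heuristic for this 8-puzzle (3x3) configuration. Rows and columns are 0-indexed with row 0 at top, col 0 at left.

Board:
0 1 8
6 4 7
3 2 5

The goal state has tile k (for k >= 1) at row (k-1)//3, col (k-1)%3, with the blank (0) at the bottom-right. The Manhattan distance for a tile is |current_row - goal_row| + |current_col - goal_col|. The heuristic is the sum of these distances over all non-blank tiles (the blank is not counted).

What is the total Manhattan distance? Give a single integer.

Answer: 18

Derivation:
Tile 1: at (0,1), goal (0,0), distance |0-0|+|1-0| = 1
Tile 8: at (0,2), goal (2,1), distance |0-2|+|2-1| = 3
Tile 6: at (1,0), goal (1,2), distance |1-1|+|0-2| = 2
Tile 4: at (1,1), goal (1,0), distance |1-1|+|1-0| = 1
Tile 7: at (1,2), goal (2,0), distance |1-2|+|2-0| = 3
Tile 3: at (2,0), goal (0,2), distance |2-0|+|0-2| = 4
Tile 2: at (2,1), goal (0,1), distance |2-0|+|1-1| = 2
Tile 5: at (2,2), goal (1,1), distance |2-1|+|2-1| = 2
Sum: 1 + 3 + 2 + 1 + 3 + 4 + 2 + 2 = 18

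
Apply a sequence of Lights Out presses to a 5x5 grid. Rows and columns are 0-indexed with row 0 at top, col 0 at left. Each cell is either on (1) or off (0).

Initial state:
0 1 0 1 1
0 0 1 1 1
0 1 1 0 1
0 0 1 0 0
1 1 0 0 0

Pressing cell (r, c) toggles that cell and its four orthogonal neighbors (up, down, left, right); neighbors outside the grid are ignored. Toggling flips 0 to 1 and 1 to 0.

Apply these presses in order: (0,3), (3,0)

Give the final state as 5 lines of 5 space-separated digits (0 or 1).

Answer: 0 1 1 0 0
0 0 1 0 1
1 1 1 0 1
1 1 1 0 0
0 1 0 0 0

Derivation:
After press 1 at (0,3):
0 1 1 0 0
0 0 1 0 1
0 1 1 0 1
0 0 1 0 0
1 1 0 0 0

After press 2 at (3,0):
0 1 1 0 0
0 0 1 0 1
1 1 1 0 1
1 1 1 0 0
0 1 0 0 0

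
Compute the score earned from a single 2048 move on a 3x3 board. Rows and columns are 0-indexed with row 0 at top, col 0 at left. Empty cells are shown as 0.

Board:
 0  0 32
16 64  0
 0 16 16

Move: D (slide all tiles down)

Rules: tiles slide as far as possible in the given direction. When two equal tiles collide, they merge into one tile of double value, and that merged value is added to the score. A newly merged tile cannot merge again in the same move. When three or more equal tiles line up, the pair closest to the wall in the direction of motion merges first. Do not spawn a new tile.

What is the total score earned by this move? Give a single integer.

Answer: 0

Derivation:
Slide down:
col 0: [0, 16, 0] -> [0, 0, 16]  score +0 (running 0)
col 1: [0, 64, 16] -> [0, 64, 16]  score +0 (running 0)
col 2: [32, 0, 16] -> [0, 32, 16]  score +0 (running 0)
Board after move:
 0  0  0
 0 64 32
16 16 16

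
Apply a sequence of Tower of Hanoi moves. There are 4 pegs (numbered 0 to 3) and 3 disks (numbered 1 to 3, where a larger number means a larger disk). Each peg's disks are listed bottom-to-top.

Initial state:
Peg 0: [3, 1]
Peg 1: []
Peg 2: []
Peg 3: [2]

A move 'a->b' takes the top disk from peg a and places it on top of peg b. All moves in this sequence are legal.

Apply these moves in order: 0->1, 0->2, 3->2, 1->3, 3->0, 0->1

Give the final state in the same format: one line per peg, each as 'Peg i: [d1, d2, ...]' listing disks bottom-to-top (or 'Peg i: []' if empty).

After move 1 (0->1):
Peg 0: [3]
Peg 1: [1]
Peg 2: []
Peg 3: [2]

After move 2 (0->2):
Peg 0: []
Peg 1: [1]
Peg 2: [3]
Peg 3: [2]

After move 3 (3->2):
Peg 0: []
Peg 1: [1]
Peg 2: [3, 2]
Peg 3: []

After move 4 (1->3):
Peg 0: []
Peg 1: []
Peg 2: [3, 2]
Peg 3: [1]

After move 5 (3->0):
Peg 0: [1]
Peg 1: []
Peg 2: [3, 2]
Peg 3: []

After move 6 (0->1):
Peg 0: []
Peg 1: [1]
Peg 2: [3, 2]
Peg 3: []

Answer: Peg 0: []
Peg 1: [1]
Peg 2: [3, 2]
Peg 3: []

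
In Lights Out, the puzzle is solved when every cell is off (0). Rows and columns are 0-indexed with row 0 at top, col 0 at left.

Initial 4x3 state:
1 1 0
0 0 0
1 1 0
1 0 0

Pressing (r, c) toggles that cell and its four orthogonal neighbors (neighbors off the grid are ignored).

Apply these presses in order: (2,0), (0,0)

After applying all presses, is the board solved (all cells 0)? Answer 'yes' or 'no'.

After press 1 at (2,0):
1 1 0
1 0 0
0 0 0
0 0 0

After press 2 at (0,0):
0 0 0
0 0 0
0 0 0
0 0 0

Lights still on: 0

Answer: yes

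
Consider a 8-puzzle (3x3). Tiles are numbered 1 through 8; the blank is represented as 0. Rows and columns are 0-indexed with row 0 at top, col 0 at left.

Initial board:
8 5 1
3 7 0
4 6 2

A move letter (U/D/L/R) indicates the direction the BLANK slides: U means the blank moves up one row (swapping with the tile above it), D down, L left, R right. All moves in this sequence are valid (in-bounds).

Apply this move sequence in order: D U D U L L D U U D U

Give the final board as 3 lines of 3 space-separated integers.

Answer: 0 5 1
8 3 7
4 6 2

Derivation:
After move 1 (D):
8 5 1
3 7 2
4 6 0

After move 2 (U):
8 5 1
3 7 0
4 6 2

After move 3 (D):
8 5 1
3 7 2
4 6 0

After move 4 (U):
8 5 1
3 7 0
4 6 2

After move 5 (L):
8 5 1
3 0 7
4 6 2

After move 6 (L):
8 5 1
0 3 7
4 6 2

After move 7 (D):
8 5 1
4 3 7
0 6 2

After move 8 (U):
8 5 1
0 3 7
4 6 2

After move 9 (U):
0 5 1
8 3 7
4 6 2

After move 10 (D):
8 5 1
0 3 7
4 6 2

After move 11 (U):
0 5 1
8 3 7
4 6 2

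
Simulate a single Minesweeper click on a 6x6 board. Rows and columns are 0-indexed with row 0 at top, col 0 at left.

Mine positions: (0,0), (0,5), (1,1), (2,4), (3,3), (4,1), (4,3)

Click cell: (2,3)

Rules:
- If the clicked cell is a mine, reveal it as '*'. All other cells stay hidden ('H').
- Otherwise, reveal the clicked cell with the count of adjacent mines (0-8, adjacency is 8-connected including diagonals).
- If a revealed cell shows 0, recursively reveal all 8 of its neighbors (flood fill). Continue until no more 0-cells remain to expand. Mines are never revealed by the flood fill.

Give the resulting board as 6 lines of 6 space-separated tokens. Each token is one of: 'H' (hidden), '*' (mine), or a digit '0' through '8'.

H H H H H H
H H H H H H
H H H 2 H H
H H H H H H
H H H H H H
H H H H H H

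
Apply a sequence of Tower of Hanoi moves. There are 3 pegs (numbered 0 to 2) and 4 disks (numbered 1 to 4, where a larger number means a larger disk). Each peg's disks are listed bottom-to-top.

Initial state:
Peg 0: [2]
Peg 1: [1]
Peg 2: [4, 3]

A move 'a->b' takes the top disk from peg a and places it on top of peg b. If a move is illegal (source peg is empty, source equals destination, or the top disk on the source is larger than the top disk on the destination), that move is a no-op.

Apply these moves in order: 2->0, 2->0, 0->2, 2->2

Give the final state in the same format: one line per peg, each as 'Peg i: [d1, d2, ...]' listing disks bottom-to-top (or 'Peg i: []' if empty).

Answer: Peg 0: []
Peg 1: [1]
Peg 2: [4, 3, 2]

Derivation:
After move 1 (2->0):
Peg 0: [2]
Peg 1: [1]
Peg 2: [4, 3]

After move 2 (2->0):
Peg 0: [2]
Peg 1: [1]
Peg 2: [4, 3]

After move 3 (0->2):
Peg 0: []
Peg 1: [1]
Peg 2: [4, 3, 2]

After move 4 (2->2):
Peg 0: []
Peg 1: [1]
Peg 2: [4, 3, 2]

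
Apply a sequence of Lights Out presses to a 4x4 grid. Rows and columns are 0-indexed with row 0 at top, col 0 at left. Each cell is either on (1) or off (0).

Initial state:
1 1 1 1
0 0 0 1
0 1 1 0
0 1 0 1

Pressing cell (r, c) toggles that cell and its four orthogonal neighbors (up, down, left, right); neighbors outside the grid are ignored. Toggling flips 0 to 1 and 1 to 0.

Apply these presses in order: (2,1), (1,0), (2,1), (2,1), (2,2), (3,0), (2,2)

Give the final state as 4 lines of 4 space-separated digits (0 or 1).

After press 1 at (2,1):
1 1 1 1
0 1 0 1
1 0 0 0
0 0 0 1

After press 2 at (1,0):
0 1 1 1
1 0 0 1
0 0 0 0
0 0 0 1

After press 3 at (2,1):
0 1 1 1
1 1 0 1
1 1 1 0
0 1 0 1

After press 4 at (2,1):
0 1 1 1
1 0 0 1
0 0 0 0
0 0 0 1

After press 5 at (2,2):
0 1 1 1
1 0 1 1
0 1 1 1
0 0 1 1

After press 6 at (3,0):
0 1 1 1
1 0 1 1
1 1 1 1
1 1 1 1

After press 7 at (2,2):
0 1 1 1
1 0 0 1
1 0 0 0
1 1 0 1

Answer: 0 1 1 1
1 0 0 1
1 0 0 0
1 1 0 1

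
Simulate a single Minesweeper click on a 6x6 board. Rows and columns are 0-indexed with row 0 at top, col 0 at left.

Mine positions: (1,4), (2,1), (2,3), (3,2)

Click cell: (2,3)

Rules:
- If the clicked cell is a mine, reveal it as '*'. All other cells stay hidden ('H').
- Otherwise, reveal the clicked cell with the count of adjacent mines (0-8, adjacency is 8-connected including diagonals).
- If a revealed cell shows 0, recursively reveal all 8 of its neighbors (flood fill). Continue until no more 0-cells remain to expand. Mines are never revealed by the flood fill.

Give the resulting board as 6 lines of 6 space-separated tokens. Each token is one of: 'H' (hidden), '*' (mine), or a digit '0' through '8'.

H H H H H H
H H H H H H
H H H * H H
H H H H H H
H H H H H H
H H H H H H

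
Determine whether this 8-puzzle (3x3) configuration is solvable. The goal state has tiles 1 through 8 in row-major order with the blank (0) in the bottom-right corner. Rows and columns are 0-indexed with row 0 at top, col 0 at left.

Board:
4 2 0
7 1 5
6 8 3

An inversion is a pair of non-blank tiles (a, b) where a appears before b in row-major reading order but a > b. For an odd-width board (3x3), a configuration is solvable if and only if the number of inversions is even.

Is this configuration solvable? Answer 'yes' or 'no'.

Inversions (pairs i<j in row-major order where tile[i] > tile[j] > 0): 11
11 is odd, so the puzzle is not solvable.

Answer: no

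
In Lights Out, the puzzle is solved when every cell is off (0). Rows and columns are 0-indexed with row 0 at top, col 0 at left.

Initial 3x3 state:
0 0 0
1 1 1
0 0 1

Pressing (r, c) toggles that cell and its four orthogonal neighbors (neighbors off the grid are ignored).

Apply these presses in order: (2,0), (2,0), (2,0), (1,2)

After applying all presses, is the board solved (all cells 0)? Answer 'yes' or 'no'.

Answer: no

Derivation:
After press 1 at (2,0):
0 0 0
0 1 1
1 1 1

After press 2 at (2,0):
0 0 0
1 1 1
0 0 1

After press 3 at (2,0):
0 0 0
0 1 1
1 1 1

After press 4 at (1,2):
0 0 1
0 0 0
1 1 0

Lights still on: 3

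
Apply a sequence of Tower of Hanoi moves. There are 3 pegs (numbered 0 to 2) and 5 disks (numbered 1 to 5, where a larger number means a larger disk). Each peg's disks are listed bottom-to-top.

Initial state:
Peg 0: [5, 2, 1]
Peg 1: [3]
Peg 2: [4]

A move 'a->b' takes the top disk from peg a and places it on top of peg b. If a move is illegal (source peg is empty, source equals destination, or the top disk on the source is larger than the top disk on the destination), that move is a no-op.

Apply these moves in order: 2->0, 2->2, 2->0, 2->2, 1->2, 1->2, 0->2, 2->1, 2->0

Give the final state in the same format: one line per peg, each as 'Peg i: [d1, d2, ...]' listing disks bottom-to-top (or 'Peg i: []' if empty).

Answer: Peg 0: [5, 2]
Peg 1: [1]
Peg 2: [4, 3]

Derivation:
After move 1 (2->0):
Peg 0: [5, 2, 1]
Peg 1: [3]
Peg 2: [4]

After move 2 (2->2):
Peg 0: [5, 2, 1]
Peg 1: [3]
Peg 2: [4]

After move 3 (2->0):
Peg 0: [5, 2, 1]
Peg 1: [3]
Peg 2: [4]

After move 4 (2->2):
Peg 0: [5, 2, 1]
Peg 1: [3]
Peg 2: [4]

After move 5 (1->2):
Peg 0: [5, 2, 1]
Peg 1: []
Peg 2: [4, 3]

After move 6 (1->2):
Peg 0: [5, 2, 1]
Peg 1: []
Peg 2: [4, 3]

After move 7 (0->2):
Peg 0: [5, 2]
Peg 1: []
Peg 2: [4, 3, 1]

After move 8 (2->1):
Peg 0: [5, 2]
Peg 1: [1]
Peg 2: [4, 3]

After move 9 (2->0):
Peg 0: [5, 2]
Peg 1: [1]
Peg 2: [4, 3]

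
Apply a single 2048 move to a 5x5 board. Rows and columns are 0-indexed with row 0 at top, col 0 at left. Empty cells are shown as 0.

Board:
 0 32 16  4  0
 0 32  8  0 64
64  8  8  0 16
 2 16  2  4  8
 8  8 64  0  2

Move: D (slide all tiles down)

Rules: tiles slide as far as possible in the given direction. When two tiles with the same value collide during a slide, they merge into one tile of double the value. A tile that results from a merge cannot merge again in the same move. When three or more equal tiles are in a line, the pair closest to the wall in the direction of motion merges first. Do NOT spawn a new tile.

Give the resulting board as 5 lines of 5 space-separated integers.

Slide down:
col 0: [0, 0, 64, 2, 8] -> [0, 0, 64, 2, 8]
col 1: [32, 32, 8, 16, 8] -> [0, 64, 8, 16, 8]
col 2: [16, 8, 8, 2, 64] -> [0, 16, 16, 2, 64]
col 3: [4, 0, 0, 4, 0] -> [0, 0, 0, 0, 8]
col 4: [0, 64, 16, 8, 2] -> [0, 64, 16, 8, 2]

Answer:  0  0  0  0  0
 0 64 16  0 64
64  8 16  0 16
 2 16  2  0  8
 8  8 64  8  2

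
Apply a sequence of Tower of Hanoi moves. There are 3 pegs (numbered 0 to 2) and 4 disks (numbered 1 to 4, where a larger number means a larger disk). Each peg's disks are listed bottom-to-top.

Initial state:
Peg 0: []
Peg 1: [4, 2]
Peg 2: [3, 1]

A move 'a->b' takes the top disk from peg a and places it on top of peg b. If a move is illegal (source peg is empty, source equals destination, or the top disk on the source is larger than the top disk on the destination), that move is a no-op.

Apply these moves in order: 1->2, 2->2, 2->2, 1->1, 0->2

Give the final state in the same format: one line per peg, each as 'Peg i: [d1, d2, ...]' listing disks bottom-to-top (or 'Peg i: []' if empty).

After move 1 (1->2):
Peg 0: []
Peg 1: [4, 2]
Peg 2: [3, 1]

After move 2 (2->2):
Peg 0: []
Peg 1: [4, 2]
Peg 2: [3, 1]

After move 3 (2->2):
Peg 0: []
Peg 1: [4, 2]
Peg 2: [3, 1]

After move 4 (1->1):
Peg 0: []
Peg 1: [4, 2]
Peg 2: [3, 1]

After move 5 (0->2):
Peg 0: []
Peg 1: [4, 2]
Peg 2: [3, 1]

Answer: Peg 0: []
Peg 1: [4, 2]
Peg 2: [3, 1]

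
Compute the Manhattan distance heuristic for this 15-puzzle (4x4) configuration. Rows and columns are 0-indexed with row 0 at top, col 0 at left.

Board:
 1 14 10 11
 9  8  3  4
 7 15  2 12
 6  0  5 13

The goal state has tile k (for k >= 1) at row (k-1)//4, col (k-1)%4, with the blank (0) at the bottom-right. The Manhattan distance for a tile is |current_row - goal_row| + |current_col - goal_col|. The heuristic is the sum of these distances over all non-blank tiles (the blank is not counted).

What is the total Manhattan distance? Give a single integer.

Tile 1: (0,0)->(0,0) = 0
Tile 14: (0,1)->(3,1) = 3
Tile 10: (0,2)->(2,1) = 3
Tile 11: (0,3)->(2,2) = 3
Tile 9: (1,0)->(2,0) = 1
Tile 8: (1,1)->(1,3) = 2
Tile 3: (1,2)->(0,2) = 1
Tile 4: (1,3)->(0,3) = 1
Tile 7: (2,0)->(1,2) = 3
Tile 15: (2,1)->(3,2) = 2
Tile 2: (2,2)->(0,1) = 3
Tile 12: (2,3)->(2,3) = 0
Tile 6: (3,0)->(1,1) = 3
Tile 5: (3,2)->(1,0) = 4
Tile 13: (3,3)->(3,0) = 3
Sum: 0 + 3 + 3 + 3 + 1 + 2 + 1 + 1 + 3 + 2 + 3 + 0 + 3 + 4 + 3 = 32

Answer: 32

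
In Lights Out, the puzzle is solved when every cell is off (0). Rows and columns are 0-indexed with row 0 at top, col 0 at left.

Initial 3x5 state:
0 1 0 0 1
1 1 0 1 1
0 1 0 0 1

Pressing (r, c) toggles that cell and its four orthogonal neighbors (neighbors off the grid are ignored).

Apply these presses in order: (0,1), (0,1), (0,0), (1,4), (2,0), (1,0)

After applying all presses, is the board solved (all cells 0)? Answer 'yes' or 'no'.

After press 1 at (0,1):
1 0 1 0 1
1 0 0 1 1
0 1 0 0 1

After press 2 at (0,1):
0 1 0 0 1
1 1 0 1 1
0 1 0 0 1

After press 3 at (0,0):
1 0 0 0 1
0 1 0 1 1
0 1 0 0 1

After press 4 at (1,4):
1 0 0 0 0
0 1 0 0 0
0 1 0 0 0

After press 5 at (2,0):
1 0 0 0 0
1 1 0 0 0
1 0 0 0 0

After press 6 at (1,0):
0 0 0 0 0
0 0 0 0 0
0 0 0 0 0

Lights still on: 0

Answer: yes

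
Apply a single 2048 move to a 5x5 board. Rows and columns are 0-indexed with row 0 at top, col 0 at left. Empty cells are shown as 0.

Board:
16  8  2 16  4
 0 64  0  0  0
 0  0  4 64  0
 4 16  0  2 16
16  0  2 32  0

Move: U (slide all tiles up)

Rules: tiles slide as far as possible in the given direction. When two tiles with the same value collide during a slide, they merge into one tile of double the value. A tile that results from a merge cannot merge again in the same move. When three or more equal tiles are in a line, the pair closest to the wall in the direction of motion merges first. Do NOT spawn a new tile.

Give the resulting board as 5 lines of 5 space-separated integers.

Slide up:
col 0: [16, 0, 0, 4, 16] -> [16, 4, 16, 0, 0]
col 1: [8, 64, 0, 16, 0] -> [8, 64, 16, 0, 0]
col 2: [2, 0, 4, 0, 2] -> [2, 4, 2, 0, 0]
col 3: [16, 0, 64, 2, 32] -> [16, 64, 2, 32, 0]
col 4: [4, 0, 0, 16, 0] -> [4, 16, 0, 0, 0]

Answer: 16  8  2 16  4
 4 64  4 64 16
16 16  2  2  0
 0  0  0 32  0
 0  0  0  0  0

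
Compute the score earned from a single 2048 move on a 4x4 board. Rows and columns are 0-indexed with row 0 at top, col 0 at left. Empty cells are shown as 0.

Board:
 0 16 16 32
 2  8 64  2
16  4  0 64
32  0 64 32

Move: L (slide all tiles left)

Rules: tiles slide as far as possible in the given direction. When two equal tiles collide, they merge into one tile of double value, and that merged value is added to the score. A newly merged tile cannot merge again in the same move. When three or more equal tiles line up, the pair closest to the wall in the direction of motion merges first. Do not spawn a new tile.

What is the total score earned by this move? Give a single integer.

Slide left:
row 0: [0, 16, 16, 32] -> [32, 32, 0, 0]  score +32 (running 32)
row 1: [2, 8, 64, 2] -> [2, 8, 64, 2]  score +0 (running 32)
row 2: [16, 4, 0, 64] -> [16, 4, 64, 0]  score +0 (running 32)
row 3: [32, 0, 64, 32] -> [32, 64, 32, 0]  score +0 (running 32)
Board after move:
32 32  0  0
 2  8 64  2
16  4 64  0
32 64 32  0

Answer: 32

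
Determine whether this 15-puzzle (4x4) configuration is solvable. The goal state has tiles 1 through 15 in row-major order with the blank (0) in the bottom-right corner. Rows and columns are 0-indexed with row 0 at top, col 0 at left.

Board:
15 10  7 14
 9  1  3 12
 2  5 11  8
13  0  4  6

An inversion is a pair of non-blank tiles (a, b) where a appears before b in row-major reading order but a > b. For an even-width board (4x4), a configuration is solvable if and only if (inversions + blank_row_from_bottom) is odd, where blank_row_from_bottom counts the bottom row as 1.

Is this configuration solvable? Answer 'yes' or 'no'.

Answer: yes

Derivation:
Inversions: 62
Blank is in row 3 (0-indexed from top), which is row 1 counting from the bottom (bottom = 1).
62 + 1 = 63, which is odd, so the puzzle is solvable.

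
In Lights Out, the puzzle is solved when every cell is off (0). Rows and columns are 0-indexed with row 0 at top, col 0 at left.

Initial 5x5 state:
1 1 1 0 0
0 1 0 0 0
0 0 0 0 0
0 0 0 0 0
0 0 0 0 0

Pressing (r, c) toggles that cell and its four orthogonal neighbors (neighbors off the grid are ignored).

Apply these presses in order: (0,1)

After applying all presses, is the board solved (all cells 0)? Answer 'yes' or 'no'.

After press 1 at (0,1):
0 0 0 0 0
0 0 0 0 0
0 0 0 0 0
0 0 0 0 0
0 0 0 0 0

Lights still on: 0

Answer: yes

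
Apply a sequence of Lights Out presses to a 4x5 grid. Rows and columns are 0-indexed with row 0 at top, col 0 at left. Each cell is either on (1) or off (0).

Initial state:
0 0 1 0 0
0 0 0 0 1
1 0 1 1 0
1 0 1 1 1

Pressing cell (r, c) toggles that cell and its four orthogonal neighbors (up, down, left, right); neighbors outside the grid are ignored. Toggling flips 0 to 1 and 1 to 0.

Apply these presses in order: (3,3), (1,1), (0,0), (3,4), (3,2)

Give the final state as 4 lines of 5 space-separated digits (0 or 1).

Answer: 1 0 1 0 0
0 1 1 0 1
1 1 0 0 1
1 1 1 0 1

Derivation:
After press 1 at (3,3):
0 0 1 0 0
0 0 0 0 1
1 0 1 0 0
1 0 0 0 0

After press 2 at (1,1):
0 1 1 0 0
1 1 1 0 1
1 1 1 0 0
1 0 0 0 0

After press 3 at (0,0):
1 0 1 0 0
0 1 1 0 1
1 1 1 0 0
1 0 0 0 0

After press 4 at (3,4):
1 0 1 0 0
0 1 1 0 1
1 1 1 0 1
1 0 0 1 1

After press 5 at (3,2):
1 0 1 0 0
0 1 1 0 1
1 1 0 0 1
1 1 1 0 1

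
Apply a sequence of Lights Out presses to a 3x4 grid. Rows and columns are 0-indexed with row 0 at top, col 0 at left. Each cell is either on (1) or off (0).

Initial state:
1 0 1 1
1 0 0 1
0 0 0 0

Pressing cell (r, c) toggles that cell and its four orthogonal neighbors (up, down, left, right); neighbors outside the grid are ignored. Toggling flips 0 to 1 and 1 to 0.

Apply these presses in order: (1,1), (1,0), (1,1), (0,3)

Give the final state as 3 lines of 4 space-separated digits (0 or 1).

After press 1 at (1,1):
1 1 1 1
0 1 1 1
0 1 0 0

After press 2 at (1,0):
0 1 1 1
1 0 1 1
1 1 0 0

After press 3 at (1,1):
0 0 1 1
0 1 0 1
1 0 0 0

After press 4 at (0,3):
0 0 0 0
0 1 0 0
1 0 0 0

Answer: 0 0 0 0
0 1 0 0
1 0 0 0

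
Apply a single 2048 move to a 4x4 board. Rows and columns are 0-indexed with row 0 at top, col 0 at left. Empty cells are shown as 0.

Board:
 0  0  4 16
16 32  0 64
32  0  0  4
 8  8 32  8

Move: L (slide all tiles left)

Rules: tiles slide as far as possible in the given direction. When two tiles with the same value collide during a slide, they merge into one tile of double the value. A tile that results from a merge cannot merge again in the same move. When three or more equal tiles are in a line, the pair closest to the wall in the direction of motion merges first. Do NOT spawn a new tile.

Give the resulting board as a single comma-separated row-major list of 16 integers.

Slide left:
row 0: [0, 0, 4, 16] -> [4, 16, 0, 0]
row 1: [16, 32, 0, 64] -> [16, 32, 64, 0]
row 2: [32, 0, 0, 4] -> [32, 4, 0, 0]
row 3: [8, 8, 32, 8] -> [16, 32, 8, 0]

Answer: 4, 16, 0, 0, 16, 32, 64, 0, 32, 4, 0, 0, 16, 32, 8, 0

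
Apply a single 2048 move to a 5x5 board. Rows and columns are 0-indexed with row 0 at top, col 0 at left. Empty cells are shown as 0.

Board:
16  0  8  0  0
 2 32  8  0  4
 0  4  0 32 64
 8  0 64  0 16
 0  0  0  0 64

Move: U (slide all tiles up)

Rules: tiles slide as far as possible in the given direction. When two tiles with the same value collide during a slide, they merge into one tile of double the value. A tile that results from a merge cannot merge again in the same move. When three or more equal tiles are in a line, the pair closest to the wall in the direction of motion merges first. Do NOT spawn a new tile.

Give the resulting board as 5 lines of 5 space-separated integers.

Slide up:
col 0: [16, 2, 0, 8, 0] -> [16, 2, 8, 0, 0]
col 1: [0, 32, 4, 0, 0] -> [32, 4, 0, 0, 0]
col 2: [8, 8, 0, 64, 0] -> [16, 64, 0, 0, 0]
col 3: [0, 0, 32, 0, 0] -> [32, 0, 0, 0, 0]
col 4: [0, 4, 64, 16, 64] -> [4, 64, 16, 64, 0]

Answer: 16 32 16 32  4
 2  4 64  0 64
 8  0  0  0 16
 0  0  0  0 64
 0  0  0  0  0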